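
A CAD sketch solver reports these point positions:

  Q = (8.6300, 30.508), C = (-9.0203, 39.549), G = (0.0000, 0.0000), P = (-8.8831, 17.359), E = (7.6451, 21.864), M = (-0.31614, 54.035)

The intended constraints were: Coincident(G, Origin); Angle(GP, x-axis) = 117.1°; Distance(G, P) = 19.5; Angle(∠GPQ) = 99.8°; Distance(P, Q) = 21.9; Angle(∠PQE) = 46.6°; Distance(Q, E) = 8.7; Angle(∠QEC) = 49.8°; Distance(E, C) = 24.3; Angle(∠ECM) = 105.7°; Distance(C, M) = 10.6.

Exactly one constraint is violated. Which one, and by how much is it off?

Distance(C, M) = 10.6 — off by 6.30.

G = (0.00, 0.00) ✓; GP at 117.1° ✓; |GP| = 19.50 ✓; ∠GPQ = 99.80° ✓; |PQ| = 21.90 ✓; ∠PQE = 46.60° ✓; |QE| = 8.700 ✓; ∠QEC = 49.80° ✓; |EC| = 24.30 ✓; ∠ECM = 105.7° ✓; |CM| = 16.90 ✗.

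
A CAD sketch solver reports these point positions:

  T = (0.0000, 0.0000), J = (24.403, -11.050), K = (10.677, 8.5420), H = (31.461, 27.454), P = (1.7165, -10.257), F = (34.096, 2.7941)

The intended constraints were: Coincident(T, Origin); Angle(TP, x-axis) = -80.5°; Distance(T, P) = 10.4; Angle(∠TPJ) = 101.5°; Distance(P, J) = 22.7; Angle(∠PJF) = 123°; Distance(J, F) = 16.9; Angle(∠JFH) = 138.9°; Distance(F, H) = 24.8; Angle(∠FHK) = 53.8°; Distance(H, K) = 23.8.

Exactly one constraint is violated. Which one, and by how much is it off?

Distance(H, K) = 23.8 — off by 4.30.

T = (0.00, 0.00) ✓; TP at -80.50° ✓; |TP| = 10.40 ✓; ∠TPJ = 101.5° ✓; |PJ| = 22.70 ✓; ∠PJF = 123.0° ✓; |JF| = 16.90 ✓; ∠JFH = 138.9° ✓; |FH| = 24.80 ✓; ∠FHK = 53.80° ✓; |HK| = 28.10 ✗.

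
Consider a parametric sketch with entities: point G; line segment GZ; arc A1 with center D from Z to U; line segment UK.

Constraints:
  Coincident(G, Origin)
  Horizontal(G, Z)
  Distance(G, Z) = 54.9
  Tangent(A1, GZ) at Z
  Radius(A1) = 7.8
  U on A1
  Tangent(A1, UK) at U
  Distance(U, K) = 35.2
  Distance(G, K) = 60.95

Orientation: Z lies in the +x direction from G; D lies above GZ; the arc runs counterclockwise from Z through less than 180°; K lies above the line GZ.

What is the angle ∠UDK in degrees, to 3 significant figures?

77.5°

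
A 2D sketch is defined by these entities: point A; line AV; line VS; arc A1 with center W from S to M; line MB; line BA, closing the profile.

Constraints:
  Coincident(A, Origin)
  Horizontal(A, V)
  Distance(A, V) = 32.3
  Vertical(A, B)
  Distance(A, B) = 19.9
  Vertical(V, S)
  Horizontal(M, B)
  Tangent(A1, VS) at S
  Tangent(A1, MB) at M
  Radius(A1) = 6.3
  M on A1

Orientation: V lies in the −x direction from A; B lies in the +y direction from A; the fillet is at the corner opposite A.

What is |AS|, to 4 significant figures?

35.05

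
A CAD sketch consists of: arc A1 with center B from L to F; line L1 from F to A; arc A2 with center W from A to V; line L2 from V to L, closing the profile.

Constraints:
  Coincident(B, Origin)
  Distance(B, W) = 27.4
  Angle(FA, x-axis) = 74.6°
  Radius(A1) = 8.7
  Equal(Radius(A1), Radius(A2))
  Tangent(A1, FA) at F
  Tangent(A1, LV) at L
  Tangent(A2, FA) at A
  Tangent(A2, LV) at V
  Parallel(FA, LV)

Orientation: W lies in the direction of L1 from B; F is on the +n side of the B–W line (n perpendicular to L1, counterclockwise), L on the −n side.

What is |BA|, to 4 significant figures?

28.75

The slot axis is L1's direction at 74.6°, so u = (cos 74.6°, sin 74.6°) = (0.2656, 0.9641) and n = (−sin 74.6°, cos 74.6°) = (-0.9641, 0.2656). B is at the origin and W lies 27.4 along u from B, so W = 27.4·u = (7.276, 26.42). Tangency of A1 to both parallel lines with radius 8.7 puts F and L at B ± 8.7·n: F = (-8.388, 2.310), L = (8.388, -2.310). Equal radii place A and V the same way about W: A = W + 8.7·n = (-1.111, 28.73), V = W − 8.7·n = (15.66, 24.11). Then |BA| = |A − B| = 28.75.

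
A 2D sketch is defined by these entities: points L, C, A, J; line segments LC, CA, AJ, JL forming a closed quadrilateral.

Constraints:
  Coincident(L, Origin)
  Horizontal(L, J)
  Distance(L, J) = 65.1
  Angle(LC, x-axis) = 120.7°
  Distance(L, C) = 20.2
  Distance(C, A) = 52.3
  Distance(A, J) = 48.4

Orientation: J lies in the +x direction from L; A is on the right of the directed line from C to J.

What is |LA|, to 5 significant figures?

32.448

L is at the origin; LJ is horizontal with |LJ| = 65.1 and J in +x, so J = (65.1, 0). LC runs at 120.7° with |LC| = 20.2, so C = (-10.313, 17.369). A is determined by |CA| = 52.3 and |AJ| = 48.4 together: it lies at the intersection of circle(C, 52.3) and circle(J, 48.4). With |CJ| = 77.387, the foot of the radical line on CJ is 41.231 from C and the perpendicular offset is √(52.3² − 41.231²) = 32.176. Taking the right-of-CJ solution: A = (22.645, -23.240).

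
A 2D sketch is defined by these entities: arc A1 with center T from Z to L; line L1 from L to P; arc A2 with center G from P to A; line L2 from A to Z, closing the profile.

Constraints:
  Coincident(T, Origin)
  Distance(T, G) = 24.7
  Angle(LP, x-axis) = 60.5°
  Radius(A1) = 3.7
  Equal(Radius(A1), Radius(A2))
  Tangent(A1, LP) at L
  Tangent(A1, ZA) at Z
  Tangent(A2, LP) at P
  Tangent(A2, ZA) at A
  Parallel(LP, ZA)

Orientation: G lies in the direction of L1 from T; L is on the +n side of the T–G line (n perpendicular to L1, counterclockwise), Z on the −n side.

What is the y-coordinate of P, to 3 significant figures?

23.3

Tangency of A1 to both parallel lines with radius 3.7 puts L and Z at T ± 3.7·n: L = (-3.22, 1.82), Z = (3.22, -1.82). Equal radii place P and A the same way about G: P = G + 3.7·n = (8.94, 23.3), A = G − 3.7·n = (15.4, 19.7). So P.y = 23.3.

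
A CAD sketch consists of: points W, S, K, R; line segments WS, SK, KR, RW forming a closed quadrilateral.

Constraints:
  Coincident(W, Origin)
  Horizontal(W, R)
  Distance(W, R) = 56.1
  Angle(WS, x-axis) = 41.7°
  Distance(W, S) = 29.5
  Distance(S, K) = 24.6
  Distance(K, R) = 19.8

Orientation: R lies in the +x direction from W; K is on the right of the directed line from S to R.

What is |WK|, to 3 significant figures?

36.3

Checks: |SK| = 24.60 ✓; |KR| = 19.80 ✓.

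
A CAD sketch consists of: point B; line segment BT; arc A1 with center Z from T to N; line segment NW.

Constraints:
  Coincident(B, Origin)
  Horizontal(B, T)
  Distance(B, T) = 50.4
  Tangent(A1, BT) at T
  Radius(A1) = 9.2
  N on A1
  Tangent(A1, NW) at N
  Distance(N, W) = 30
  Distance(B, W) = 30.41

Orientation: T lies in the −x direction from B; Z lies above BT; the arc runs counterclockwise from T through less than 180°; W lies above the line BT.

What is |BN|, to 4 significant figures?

44.53

Checks: |ZN| = 9.200 ✓; ∠(ZN, NW) = 90.00° ✓; |NW| = 30.00 ✓; |BW| = 30.41 ✓.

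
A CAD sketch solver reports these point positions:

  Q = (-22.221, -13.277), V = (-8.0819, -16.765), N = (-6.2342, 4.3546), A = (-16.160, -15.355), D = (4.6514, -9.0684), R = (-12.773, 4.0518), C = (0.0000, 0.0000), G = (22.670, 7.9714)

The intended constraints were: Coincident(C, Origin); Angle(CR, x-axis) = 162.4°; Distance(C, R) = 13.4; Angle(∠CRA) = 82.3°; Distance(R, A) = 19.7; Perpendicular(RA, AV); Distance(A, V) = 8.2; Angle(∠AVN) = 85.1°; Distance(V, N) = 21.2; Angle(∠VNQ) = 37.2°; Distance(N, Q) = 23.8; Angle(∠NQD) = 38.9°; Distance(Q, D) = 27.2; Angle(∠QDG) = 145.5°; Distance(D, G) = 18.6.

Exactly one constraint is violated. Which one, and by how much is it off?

Distance(D, G) = 18.6 — off by 6.20.

C = (0.00, 0.00) ✓; CR at 162.4° ✓; |CR| = 13.40 ✓; ∠CRA = 82.30° ✓; |RA| = 19.70 ✓; ∠(RA, AV) = 90.00° ✓; |AV| = 8.200 ✓; ∠AVN = 85.10° ✓; |VN| = 21.20 ✓; ∠VNQ = 37.20° ✓; |NQ| = 23.80 ✓; ∠NQD = 38.90° ✓; |QD| = 27.20 ✓; ∠QDG = 145.5° ✓; |DG| = 24.80 ✗.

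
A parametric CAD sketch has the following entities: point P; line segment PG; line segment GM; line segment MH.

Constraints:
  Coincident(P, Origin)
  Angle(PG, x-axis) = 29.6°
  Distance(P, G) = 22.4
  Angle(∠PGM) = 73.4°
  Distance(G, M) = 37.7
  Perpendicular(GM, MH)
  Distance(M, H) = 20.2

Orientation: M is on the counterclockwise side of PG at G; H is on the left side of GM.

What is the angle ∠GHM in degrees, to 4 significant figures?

61.82°

∠PGM = 73.4°, so GM runs at 29.6° + (180° − 73.4°) = 136.2° from the x-axis; with |GM| = 37.7, M = G + 37.7·(cos 136.2°, sin 136.2°) = (-7.734, 37.16). GM ⟂ MH; with |MH| = 20.2 on the left of GM, H = M + 20.2·(-0.6921, -0.7218) = (-21.71, 22.58). Then cos ∠GHM = HG·HM / (|HG||HM|), giving 61.82°.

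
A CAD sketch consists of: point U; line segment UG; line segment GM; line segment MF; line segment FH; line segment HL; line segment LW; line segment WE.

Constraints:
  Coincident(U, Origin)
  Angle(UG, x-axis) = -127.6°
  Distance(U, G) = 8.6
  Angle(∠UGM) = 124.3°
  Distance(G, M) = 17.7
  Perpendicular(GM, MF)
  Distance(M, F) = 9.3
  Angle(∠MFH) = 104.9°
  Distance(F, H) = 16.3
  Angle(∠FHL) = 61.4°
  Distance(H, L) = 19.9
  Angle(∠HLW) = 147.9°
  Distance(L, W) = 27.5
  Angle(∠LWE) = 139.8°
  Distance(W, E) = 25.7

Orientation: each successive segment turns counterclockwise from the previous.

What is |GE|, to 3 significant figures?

58.5

∠HLW = 147.9° gives LW at -116° from the x-axis; with |LW| = 27.5, W = (-20.8, -39.7). ∠LWE = 139.8° gives WE at -75.9° from the x-axis; with |WE| = 25.7, E = (-14.6, -64.6). Then |GE| = |E − G| = 58.5.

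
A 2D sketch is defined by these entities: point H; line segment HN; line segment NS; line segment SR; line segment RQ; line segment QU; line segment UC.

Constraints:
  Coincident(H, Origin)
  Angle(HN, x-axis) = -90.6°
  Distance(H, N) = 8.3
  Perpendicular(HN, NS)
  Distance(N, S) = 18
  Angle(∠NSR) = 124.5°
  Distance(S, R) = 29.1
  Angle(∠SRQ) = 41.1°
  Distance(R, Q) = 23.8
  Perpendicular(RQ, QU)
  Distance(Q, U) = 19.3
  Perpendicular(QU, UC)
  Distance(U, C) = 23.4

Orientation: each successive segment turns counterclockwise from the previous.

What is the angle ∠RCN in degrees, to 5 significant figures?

84.386°

H is at the origin; HN runs at -90.6° with length 8.3, so N = (-0.086916, -8.2995). HN is perpendicular to NS, so NS runs at -0.60000°; with |NS| = 18.0, S = (17.912, -8.4880). ∠NSR = 124.5° gives SR at 54.900° from the x-axis; with |SR| = 29.1, R = (34.645, 15.320). ∠SRQ = 41.1° gives RQ at -166.20° from the x-axis; with |RQ| = 23.8, Q = (11.532, 9.6430). RQ is perpendicular to QU, so QU runs at -76.200°; with |QU| = 19.3, U = (16.135, -9.0999). QU ⟂ UC, so UC runs at 13.800°; with |UC| = 23.4, C = (38.860, -3.5182). Then cos ∠RCN = CR·CN / (|CR||CN|), giving 84.386°.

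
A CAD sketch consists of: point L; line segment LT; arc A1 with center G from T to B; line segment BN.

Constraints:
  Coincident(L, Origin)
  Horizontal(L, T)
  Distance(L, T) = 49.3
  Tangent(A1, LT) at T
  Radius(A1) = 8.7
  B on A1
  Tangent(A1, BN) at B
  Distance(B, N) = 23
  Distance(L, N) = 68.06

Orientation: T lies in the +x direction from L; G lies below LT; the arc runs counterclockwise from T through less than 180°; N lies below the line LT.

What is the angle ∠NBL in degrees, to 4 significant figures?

158.2°

L is at the origin; LT is horizontal with |LT| = 49.3 and T on the +x side, so T = (49.30, 0.000). A1 meets LT tangentially, so GT is at right angles to LT, so G = T + (0, -8.7) = (49.30, -8.700). Since GB ⟂ BN (tangency), |GN| = √(8.7² + 23.0²) = 24.59 regardless of where B sits on A1. So N lies on both circle(L, 68.06) and circle(G, 24.59); the below-LT intersection is N = (60.90, -30.38). B is the foot of the tangent from N: B = (43.58, -15.25).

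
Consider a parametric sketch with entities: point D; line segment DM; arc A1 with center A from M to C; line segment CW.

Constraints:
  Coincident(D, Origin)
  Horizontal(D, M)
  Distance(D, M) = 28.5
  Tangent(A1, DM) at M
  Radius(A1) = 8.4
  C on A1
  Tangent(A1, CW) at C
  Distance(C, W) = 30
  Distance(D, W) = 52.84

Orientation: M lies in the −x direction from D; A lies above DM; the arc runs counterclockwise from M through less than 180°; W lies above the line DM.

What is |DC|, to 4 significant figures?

24.64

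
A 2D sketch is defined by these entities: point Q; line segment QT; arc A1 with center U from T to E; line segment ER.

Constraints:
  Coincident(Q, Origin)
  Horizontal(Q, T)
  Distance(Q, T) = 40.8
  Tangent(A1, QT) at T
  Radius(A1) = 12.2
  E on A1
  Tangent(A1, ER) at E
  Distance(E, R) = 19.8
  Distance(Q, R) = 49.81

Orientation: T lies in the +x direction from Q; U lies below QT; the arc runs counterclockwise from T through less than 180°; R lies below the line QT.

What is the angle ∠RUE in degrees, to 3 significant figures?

58.4°

Checks: |UT| = 12.20 ✓; |UE| = 12.20 ✓; ∠(UE, ER) = 90.00° ✓; |ER| = 19.80 ✓; |QR| = 49.81 ✓.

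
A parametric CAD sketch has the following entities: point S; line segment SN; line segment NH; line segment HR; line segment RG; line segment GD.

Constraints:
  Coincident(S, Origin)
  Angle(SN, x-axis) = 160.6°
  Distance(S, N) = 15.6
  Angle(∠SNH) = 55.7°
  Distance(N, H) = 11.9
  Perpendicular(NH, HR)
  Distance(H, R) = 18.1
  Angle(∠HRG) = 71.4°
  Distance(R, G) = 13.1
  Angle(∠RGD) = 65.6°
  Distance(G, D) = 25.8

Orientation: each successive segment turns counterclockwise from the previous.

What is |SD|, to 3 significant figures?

19.7

S is at the origin; SN runs at 160.6° with length 15.6, so N = (-14.7, 5.18). ∠SNH = 55.7° gives NH at -75.1° from the x-axis; with |NH| = 11.9, H = (-11.7, -6.32). NH ⟂ HR, so HR runs at 14.9°; with |HR| = 18.1, R = (5.84, -1.66). ∠HRG = 71.4° gives RG at 124° from the x-axis; with |RG| = 13.1, G = (-1.39, 9.26). ∠RGD = 65.6° gives GD at -122° from the x-axis; with |GD| = 25.8, D = (-15.1, -12.6). Then |SD| = |D − S| = 19.7.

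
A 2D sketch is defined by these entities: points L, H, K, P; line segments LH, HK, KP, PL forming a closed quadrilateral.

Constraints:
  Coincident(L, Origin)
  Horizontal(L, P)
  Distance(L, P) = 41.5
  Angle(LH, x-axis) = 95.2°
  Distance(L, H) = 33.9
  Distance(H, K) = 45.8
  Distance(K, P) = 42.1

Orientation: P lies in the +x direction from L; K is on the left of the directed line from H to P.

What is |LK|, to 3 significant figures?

59.4

L is at the origin; LP is horizontal with |LP| = 41.5 and P in +x, so P = (41.5, 0). LH runs at 95.2° with |LH| = 33.9, so H = (-3.07, 33.8). K is determined by |HK| = 45.8 and |KP| = 42.1 together: it lies at the intersection of circle(H, 45.8) and circle(P, 42.1). With |HP| = 55.9, the foot of the radical line on HP is 30.9 from H and the perpendicular offset is √(45.8² − 30.9²) = 33.8. Taking the left-of-HP solution: K = (42.0, 42.1).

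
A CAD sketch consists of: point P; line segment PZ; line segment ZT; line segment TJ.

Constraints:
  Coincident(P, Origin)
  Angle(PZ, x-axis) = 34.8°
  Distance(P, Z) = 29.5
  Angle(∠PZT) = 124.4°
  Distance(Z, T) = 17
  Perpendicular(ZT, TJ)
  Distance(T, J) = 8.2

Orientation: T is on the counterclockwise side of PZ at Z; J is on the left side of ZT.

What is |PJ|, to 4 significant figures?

37.34

P is at the origin; PZ runs at 34.8° with length 29.5, so Z = 29.5·(cos 34.8°, sin 34.8°) = (24.22, 16.84). ∠PZT = 124.4°, so ZT runs at 34.8° + (180° − 124.4°) = 90.40° from the x-axis; with |ZT| = 17.0, T = Z + 17.0·(cos 90.40°, sin 90.40°) = (24.11, 33.84). ZT is perpendicular to TJ; with |TJ| = 8.2 on the left of ZT, J = T + 8.2·(-1.000, -0.006981) = (15.91, 33.78). Then |PJ| = |J − P| = 37.34.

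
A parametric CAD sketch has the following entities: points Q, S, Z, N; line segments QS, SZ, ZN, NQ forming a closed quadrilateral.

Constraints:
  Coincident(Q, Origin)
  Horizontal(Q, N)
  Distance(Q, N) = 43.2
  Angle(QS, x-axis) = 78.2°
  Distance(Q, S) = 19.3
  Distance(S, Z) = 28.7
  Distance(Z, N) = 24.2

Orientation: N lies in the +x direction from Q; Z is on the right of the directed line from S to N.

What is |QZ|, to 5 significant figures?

20.239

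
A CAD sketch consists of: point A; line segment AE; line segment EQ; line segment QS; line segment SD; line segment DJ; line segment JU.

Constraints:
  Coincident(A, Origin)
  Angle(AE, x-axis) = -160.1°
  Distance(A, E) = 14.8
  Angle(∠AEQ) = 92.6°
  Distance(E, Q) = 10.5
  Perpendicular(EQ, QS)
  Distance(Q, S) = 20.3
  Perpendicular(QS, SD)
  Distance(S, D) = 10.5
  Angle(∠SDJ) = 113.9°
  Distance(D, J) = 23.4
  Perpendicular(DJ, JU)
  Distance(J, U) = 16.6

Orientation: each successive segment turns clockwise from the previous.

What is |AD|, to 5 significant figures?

5.5559

A is at the origin; AE runs at -160.1° with length 14.8, so E = (-13.916, -5.0376). ∠AEQ = 92.6° gives EQ at 112.50° from the x-axis; with |EQ| = 10.5, Q = (-17.934, 4.6631). EQ is perpendicular to QS, so QS runs at 22.500°; with |QS| = 20.3, S = (0.82031, 12.432). QS is perpendicular to SD, so SD runs at -67.500°; with |SD| = 10.5, D = (4.8385, 2.7309). Then |AD| = |D − A| = 5.5559.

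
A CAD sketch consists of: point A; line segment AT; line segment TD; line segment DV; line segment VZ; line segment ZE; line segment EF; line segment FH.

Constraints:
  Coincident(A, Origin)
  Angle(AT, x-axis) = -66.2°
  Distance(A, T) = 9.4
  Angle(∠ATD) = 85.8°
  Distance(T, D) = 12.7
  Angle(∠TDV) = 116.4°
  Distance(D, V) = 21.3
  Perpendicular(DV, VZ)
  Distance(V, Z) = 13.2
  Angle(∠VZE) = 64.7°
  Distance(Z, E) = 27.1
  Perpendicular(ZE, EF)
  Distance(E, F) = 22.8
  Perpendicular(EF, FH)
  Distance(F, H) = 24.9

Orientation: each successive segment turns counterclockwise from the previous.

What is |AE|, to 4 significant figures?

14.71

DV is perpendicular to VZ, so VZ runs at -178.4°; with |VZ| = 13.2, Z = (1.217, 18.28). ∠VZE = 64.7° gives ZE at -63.10° from the x-axis; with |ZE| = 27.1, E = (13.48, -5.883). Then |AE| = |E − A| = 14.71.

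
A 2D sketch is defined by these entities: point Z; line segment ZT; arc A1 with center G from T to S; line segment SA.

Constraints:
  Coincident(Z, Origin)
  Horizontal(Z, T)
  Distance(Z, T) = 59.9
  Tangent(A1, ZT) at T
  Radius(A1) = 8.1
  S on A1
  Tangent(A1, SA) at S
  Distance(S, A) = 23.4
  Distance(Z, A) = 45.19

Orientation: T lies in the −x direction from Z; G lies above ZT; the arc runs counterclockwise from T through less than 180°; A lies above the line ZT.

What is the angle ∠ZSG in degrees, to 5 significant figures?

146.90°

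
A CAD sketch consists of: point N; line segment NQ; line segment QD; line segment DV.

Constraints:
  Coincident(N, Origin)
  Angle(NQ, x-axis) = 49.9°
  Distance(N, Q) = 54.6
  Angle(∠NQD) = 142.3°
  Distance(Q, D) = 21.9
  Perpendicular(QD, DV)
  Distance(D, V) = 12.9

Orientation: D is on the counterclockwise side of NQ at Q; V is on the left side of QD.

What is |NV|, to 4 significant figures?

68.25

N is at the origin; NQ runs at 49.9° with length 54.6, so Q = 54.6·(cos 49.9°, sin 49.9°) = (35.17, 41.76). ∠NQD = 142.3°, so QD runs at 49.9° + (180° − 142.3°) = 87.60° from the x-axis; with |QD| = 21.9, D = Q + 21.9·(cos 87.60°, sin 87.60°) = (36.09, 63.65). QD ⟂ DV; with |DV| = 12.9 on the left of QD, V = D + 12.9·(-0.9991, 0.04188) = (23.20, 64.19). Then |NV| = |V − N| = 68.25.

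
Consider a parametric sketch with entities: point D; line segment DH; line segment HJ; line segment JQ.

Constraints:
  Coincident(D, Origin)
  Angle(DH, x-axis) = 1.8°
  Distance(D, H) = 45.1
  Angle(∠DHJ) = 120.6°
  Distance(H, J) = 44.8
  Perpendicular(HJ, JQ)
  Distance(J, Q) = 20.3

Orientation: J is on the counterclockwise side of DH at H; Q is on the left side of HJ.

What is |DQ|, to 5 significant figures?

70.243

D is at the origin; DH runs at 1.8° with length 45.1, so H = 45.1·(cos 1.8°, sin 1.8°) = (45.078, 1.4166). ∠DHJ = 120.6°, so HJ runs at 1.8° + (180° − 120.6°) = 61.200° from the x-axis; with |HJ| = 44.8, J = H + 44.8·(cos 61.200°, sin 61.200°) = (66.660, 40.675). HJ is perpendicular to JQ; with |JQ| = 20.3 on the left of HJ, Q = J + 20.3·(-0.87631, 0.48175) = (48.871, 50.455). Then |DQ| = |Q − D| = 70.243.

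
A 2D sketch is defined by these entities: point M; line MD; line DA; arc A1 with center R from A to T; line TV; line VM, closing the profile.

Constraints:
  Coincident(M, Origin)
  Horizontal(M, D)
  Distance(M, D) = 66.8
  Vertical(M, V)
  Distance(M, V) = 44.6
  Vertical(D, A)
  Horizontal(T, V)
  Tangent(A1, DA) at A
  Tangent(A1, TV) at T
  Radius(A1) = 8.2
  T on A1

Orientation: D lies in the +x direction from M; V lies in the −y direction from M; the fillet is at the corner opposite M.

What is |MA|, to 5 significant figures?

76.074

M is at the origin; MD is horizontal with |MD| = 66.8 and D on the +x side, so D = (66.800, 0.0000). MV is vertical with |MV| = 44.6 and V on the −y side, so V = (0.0000, -44.600). The virtual corner opposite M is at (66.800, -44.600). A1 meets DA tangentially, so RA is at right angles to DA and A1 meets TV tangentially, so RT is at right angles to TV, with radius 8.2, so the center R sits 8.2 in from both sides at R = (58.600, -36.400). That places the tangent points at A = (66.800, -36.400) on DA and T = (58.600, -44.600) on TV. Then |MA| = |A − M| = 76.074.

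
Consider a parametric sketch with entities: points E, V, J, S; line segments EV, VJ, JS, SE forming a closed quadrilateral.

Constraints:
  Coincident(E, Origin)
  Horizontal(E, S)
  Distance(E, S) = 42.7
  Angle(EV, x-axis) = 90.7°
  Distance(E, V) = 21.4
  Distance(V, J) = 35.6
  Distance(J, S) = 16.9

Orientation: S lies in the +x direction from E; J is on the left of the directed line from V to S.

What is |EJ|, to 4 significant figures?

37.81

Checks: |VJ| = 35.60 ✓; |JS| = 16.90 ✓.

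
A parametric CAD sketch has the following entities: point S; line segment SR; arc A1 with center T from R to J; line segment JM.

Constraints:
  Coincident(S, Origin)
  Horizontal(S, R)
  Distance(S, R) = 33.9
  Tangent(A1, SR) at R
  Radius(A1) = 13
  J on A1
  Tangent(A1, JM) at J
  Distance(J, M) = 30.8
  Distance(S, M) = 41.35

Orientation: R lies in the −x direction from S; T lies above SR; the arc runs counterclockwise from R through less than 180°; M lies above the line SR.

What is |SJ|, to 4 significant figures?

23.40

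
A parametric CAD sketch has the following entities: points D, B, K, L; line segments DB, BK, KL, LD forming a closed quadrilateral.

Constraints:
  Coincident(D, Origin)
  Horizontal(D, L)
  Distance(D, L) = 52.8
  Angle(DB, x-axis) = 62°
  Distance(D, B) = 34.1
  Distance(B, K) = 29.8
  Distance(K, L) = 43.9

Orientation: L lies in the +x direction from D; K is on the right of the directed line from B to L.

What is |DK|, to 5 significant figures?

8.9913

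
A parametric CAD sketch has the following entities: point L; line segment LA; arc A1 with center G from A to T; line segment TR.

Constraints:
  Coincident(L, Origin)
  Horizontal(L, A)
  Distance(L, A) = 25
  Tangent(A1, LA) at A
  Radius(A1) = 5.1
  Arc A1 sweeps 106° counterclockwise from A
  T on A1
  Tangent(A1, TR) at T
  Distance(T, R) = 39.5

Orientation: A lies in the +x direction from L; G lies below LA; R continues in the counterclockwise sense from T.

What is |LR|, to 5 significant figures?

54.205

L is at the origin; L and A share the same y with |LA| = 25.0 and A on the +x side, so A = (25.000, 0.0000). The tangent condition forces GA to be normal to LA, so G = A + (0, -5.1) = (25.000, -5.1000). On A1, A sits at bearing 90° from G; a 106° counterclockwise sweep puts T at bearing 196°, so T = G + 5.1·(cos 196°, sin 196°) = (20.098, -6.5058). The tangent condition forces GT to be normal to TR, so TR runs along (−sin 196°, cos 196°); with |TR| = 39.5, R = (30.985, -44.476). Then |LR| = |R − L| = 54.205.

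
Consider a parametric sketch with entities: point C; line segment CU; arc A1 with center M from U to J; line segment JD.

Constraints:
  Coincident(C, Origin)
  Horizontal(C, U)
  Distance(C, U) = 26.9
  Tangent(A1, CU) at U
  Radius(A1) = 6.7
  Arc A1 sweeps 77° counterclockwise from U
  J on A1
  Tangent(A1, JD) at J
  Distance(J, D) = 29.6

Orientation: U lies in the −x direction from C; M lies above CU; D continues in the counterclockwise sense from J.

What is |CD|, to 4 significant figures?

36.69

C is at the origin; CU is horizontal with |CU| = 26.9 and U on the −x side, so U = (-26.90, 0.000). The tangent condition forces MU to be normal to CU, so M = U + (0, 6.7) = (-26.90, 6.700). On A1, U sits at bearing -90° from M; a 77° counterclockwise sweep puts J at bearing -13°, so J = M + 6.7·(cos -13°, sin -13°) = (-20.37, 5.193). A1 meets JD tangentially, so MJ is at right angles to JD, so JD runs along (−sin -13°, cos -13°); with |JD| = 29.6, D = (-13.71, 34.03). Then |CD| = |D − C| = 36.69.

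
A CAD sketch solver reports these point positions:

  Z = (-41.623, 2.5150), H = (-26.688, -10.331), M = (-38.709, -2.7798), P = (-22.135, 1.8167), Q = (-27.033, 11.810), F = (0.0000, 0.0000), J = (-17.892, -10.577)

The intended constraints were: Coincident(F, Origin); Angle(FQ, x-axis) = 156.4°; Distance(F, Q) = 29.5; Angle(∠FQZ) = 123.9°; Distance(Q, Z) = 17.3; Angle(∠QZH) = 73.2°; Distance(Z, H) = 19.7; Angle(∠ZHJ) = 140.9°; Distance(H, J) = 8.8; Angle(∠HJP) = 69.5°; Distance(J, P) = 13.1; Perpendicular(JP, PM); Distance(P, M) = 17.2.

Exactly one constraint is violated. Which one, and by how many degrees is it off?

Perpendicular(JP, PM) — off by 3.40°.

F = (0.00, 0.00) ✓; FQ at 156.4° ✓; |FQ| = 29.50 ✓; ∠FQZ = 123.9° ✓; |QZ| = 17.30 ✓; ∠QZH = 73.20° ✓; |ZH| = 19.70 ✓; ∠ZHJ = 140.9° ✓; |HJ| = 8.799 ✓; ∠HJP = 69.50° ✓; |JP| = 13.10 ✓; ∠(JP, PM) = 86.60° ✗; |PM| = 17.20 ✓.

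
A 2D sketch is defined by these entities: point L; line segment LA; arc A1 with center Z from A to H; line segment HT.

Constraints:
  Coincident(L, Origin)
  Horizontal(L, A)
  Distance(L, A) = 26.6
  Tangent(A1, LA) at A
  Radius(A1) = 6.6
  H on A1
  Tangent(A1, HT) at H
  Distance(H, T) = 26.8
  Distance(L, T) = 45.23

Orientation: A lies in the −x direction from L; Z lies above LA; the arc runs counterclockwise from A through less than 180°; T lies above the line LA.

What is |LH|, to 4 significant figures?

22.28

Checks: L.y = 0.00, A.y = 0.00 ✓; ∠(ZA, AL) = 90.00° ✓; |ZH| = 6.600 ✓; ∠(ZH, HT) = 90.00° ✓; |HT| = 26.80 ✓; |LT| = 45.23 ✓.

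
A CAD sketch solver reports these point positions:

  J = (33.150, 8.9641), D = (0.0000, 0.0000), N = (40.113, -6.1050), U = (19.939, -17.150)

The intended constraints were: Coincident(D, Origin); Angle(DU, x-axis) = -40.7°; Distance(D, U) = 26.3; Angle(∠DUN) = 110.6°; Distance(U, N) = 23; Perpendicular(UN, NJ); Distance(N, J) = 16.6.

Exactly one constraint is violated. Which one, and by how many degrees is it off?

Perpendicular(UN, NJ) — off by 3.90°.

D = (0.00, 0.00) ✓; DU at -40.70° ✓; |DU| = 26.30 ✓; ∠DUN = 110.6° ✓; |UN| = 23.00 ✓; ∠(UN, NJ) = 86.10° ✗; |NJ| = 16.60 ✓.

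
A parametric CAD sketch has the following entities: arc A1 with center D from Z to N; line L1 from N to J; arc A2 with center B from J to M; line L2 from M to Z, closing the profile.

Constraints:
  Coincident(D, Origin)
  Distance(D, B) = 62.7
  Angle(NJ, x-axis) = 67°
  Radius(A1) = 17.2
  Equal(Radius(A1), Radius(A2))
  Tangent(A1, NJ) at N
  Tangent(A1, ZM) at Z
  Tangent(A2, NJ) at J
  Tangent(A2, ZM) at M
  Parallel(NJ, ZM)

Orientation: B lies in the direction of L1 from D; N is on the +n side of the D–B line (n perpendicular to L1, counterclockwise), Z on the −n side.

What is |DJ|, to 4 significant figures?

65.02

Tangency of A1 to both parallel lines with radius 17.2 puts N and Z at D ± 17.2·n: N = (-15.83, 6.721), Z = (15.83, -6.721). Equal radii place J and M the same way about B: J = B + 17.2·n = (8.666, 64.44), M = B − 17.2·n = (40.33, 51.00). Then |DJ| = |J − D| = 65.02.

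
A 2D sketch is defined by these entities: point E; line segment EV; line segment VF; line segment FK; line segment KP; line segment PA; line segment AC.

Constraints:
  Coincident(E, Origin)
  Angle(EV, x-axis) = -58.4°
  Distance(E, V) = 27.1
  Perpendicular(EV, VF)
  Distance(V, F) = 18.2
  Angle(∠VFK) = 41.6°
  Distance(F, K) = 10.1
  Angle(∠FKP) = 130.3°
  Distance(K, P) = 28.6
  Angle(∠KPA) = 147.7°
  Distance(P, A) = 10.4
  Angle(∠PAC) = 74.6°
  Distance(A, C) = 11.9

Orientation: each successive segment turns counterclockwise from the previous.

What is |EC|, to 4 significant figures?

41.00

E is at the origin; EV runs at -58.4° with length 27.1, so V = (14.20, -23.08). EV ⟂ VF, so VF runs at 31.60°; with |VF| = 18.2, F = (29.70, -13.55). ∠VFK = 41.6° gives FK at 170.0° from the x-axis; with |FK| = 10.1, K = (19.75, -11.79). ∠FKP = 130.3° gives KP at -140.3° from the x-axis; with |KP| = 28.6, P = (-2.250, -30.06). ∠KPA = 147.7° gives PA at -108.0° from the x-axis; with |PA| = 10.4, A = (-5.464, -39.95). ∠PAC = 74.6° gives AC at -2.600° from the x-axis; with |AC| = 11.9, C = (6.424, -40.49). Then |EC| = |C − E| = 41.00.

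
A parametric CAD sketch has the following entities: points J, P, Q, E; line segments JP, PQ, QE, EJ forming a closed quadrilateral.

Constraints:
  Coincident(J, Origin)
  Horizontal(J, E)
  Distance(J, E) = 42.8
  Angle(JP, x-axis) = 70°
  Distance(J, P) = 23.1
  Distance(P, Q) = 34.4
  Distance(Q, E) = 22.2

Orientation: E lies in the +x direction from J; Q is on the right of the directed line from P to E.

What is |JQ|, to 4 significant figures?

24.53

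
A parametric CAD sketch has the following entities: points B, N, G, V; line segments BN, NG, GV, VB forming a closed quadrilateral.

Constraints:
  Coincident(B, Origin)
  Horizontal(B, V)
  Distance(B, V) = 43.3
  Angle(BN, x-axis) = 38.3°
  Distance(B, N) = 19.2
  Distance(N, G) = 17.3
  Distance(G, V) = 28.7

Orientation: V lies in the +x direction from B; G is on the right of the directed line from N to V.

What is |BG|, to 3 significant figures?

16.0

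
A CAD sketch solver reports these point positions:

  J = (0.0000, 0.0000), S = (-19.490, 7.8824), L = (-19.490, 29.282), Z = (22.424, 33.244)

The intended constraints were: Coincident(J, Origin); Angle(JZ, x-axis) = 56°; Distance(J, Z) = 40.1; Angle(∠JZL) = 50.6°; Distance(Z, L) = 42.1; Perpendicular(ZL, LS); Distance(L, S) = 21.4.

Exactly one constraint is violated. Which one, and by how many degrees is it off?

Perpendicular(ZL, LS) — off by 5.40°.

J = (0.00, 0.00) ✓; JZ at 56.00° ✓; |JZ| = 40.10 ✓; ∠JZL = 50.60° ✓; |ZL| = 42.10 ✓; ∠(ZL, LS) = 84.60° ✗; |LS| = 21.40 ✓.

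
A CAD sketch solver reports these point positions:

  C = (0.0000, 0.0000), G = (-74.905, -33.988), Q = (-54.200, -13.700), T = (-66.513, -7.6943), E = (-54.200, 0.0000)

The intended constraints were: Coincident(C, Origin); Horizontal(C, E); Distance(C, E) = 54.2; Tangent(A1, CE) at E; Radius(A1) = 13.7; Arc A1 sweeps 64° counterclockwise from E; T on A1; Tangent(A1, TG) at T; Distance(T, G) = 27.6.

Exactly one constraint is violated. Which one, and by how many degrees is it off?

Tangent(A1, TG) at T — off by 8.30°.

C = (0.00, 0.00) ✓; C.y = 0.00, E.y = 0.00 ✓; |CE| = 54.20 ✓; ∠(QE, EC) = 90.00° ✓; |QE| = 13.70 ✓; bearing(Q→T) − bearing(Q→E) = 64.00° ✓; |QT| = 13.70 ✓; ∠(QT, TG) = 81.70° ✗; |TG| = 27.60 ✓.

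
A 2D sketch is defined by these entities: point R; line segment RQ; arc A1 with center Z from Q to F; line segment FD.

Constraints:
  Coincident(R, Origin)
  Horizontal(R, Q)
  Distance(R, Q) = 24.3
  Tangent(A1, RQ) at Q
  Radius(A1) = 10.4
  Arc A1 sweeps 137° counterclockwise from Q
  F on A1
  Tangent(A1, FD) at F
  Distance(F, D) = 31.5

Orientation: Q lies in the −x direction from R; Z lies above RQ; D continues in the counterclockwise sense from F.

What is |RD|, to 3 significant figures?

56.4

On A1, Q sits at bearing -90° from Z; a 137° counterclockwise sweep puts F at bearing 47°, so F = Z + 10.4·(cos 47°, sin 47°) = (-17.2, 18.0). Since A1 is tangent to FD there, ZF ⟂ FD, so FD runs along (−sin 47°, cos 47°); with |FD| = 31.5, D = (-40.2, 39.5). Then |RD| = |D − R| = 56.4.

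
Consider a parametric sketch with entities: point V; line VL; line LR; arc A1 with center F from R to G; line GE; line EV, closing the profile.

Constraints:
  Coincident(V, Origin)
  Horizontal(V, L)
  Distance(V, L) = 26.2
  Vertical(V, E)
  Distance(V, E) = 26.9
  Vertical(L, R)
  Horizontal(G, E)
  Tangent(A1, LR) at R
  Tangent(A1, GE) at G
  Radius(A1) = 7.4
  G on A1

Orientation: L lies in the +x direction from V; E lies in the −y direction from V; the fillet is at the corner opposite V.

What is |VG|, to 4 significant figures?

32.82

V is at the origin; V and L share the same y with |VL| = 26.2 and L on the +x side, so L = (26.20, 0.000). VE is vertical with |VE| = 26.9 and E on the −y side, so E = (0.000, -26.90). The virtual corner opposite V is at (26.20, -26.90). A1 meets LR tangentially, so FR is at right angles to LR and tangency of A1 to GE means the radius FG is perpendicular to GE, with radius 7.4, so the center F sits 7.4 in from both sides at F = (18.80, -19.50). That places the tangent points at R = (26.20, -19.50) on LR and G = (18.80, -26.90) on GE. Then |VG| = |G − V| = 32.82.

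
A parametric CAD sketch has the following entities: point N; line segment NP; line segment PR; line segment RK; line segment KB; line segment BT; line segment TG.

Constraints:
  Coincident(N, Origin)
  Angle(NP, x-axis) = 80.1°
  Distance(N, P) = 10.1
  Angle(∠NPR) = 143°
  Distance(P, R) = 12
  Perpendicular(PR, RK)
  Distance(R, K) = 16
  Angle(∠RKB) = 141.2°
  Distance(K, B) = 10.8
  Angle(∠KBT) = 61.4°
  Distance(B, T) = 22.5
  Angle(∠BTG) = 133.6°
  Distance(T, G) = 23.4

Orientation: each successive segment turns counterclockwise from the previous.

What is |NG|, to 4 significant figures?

27.70

N is at the origin; NP runs at 80.1° with length 10.1, so P = (1.736, 9.950). ∠NPR = 143.0° gives PR at 117.1° from the x-axis; with |PR| = 12.0, R = (-3.730, 20.63). PR is perpendicular to RK, so RK runs at -152.9°; with |RK| = 16.0, K = (-17.97, 13.34). ∠RKB = 141.2° gives KB at -114.1° from the x-axis; with |KB| = 10.8, B = (-22.38, 3.485). ∠KBT = 61.4° gives BT at 4.500° from the x-axis; with |BT| = 22.5, T = (0.04721, 5.250). ∠BTG = 133.6° gives TG at 50.90° from the x-axis; with |TG| = 23.4, G = (14.81, 23.41). Then |NG| = |G − N| = 27.70.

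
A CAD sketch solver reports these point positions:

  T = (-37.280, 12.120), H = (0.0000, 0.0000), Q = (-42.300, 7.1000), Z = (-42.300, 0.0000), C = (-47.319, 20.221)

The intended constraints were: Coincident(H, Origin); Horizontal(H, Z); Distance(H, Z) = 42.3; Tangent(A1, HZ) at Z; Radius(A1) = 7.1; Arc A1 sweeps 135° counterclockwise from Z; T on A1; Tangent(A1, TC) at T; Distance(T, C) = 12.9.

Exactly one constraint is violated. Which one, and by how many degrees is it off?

Tangent(A1, TC) at T — off by 6.10°.

H = (0.00, 0.00) ✓; H.y = 0.00, Z.y = 0.00 ✓; |HZ| = 42.30 ✓; ∠(QZ, ZH) = 90.00° ✓; |QZ| = 7.100 ✓; bearing(Q→T) − bearing(Q→Z) = 135.0° ✓; |QT| = 7.099 ✓; ∠(QT, TC) = 83.90° ✗; |TC| = 12.90 ✓.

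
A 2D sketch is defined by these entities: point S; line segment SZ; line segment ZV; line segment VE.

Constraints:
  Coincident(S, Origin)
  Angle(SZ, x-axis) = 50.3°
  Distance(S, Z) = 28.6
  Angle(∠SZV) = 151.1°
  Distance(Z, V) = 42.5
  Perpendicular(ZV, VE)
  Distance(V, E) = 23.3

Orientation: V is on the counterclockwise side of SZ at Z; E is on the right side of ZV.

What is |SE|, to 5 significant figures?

77.068

S is at the origin; SZ runs at 50.3° with length 28.6, so Z = 28.6·(cos 50.3°, sin 50.3°) = (18.269, 22.005). ∠SZV = 151.1°, so ZV runs at 50.3° + (180° − 151.1°) = 79.200° from the x-axis; with |ZV| = 42.5, V = Z + 42.5·(cos 79.200°, sin 79.200°) = (26.232, 63.752). ZV is perpendicular to VE; with |VE| = 23.3 on the right of ZV, E = V + 23.3·(0.98229, -0.18738) = (49.120, 59.386). Then |SE| = |E − S| = 77.068.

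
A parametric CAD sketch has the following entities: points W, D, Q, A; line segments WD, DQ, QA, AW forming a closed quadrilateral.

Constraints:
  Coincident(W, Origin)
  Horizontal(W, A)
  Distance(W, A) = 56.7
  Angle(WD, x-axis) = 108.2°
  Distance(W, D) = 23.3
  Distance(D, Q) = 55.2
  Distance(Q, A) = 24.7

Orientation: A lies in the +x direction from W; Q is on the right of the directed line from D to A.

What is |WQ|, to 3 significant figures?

37.7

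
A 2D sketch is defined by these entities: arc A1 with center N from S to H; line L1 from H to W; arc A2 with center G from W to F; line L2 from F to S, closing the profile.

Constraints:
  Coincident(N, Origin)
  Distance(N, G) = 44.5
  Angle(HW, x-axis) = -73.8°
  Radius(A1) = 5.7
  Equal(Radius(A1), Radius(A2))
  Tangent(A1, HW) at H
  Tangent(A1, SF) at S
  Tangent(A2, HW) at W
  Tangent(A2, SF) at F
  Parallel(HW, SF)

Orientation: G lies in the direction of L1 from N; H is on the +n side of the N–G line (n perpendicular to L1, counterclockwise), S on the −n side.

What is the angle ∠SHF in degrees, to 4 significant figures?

75.63°

The slot axis is L1's direction at -73.8°, so u = (cos -73.8°, sin -73.8°) = (0.2790, -0.9603) and n = (−sin -73.8°, cos -73.8°) = (0.9603, 0.2790). N is at the origin and G lies 44.5 along u from N, so G = 44.5·u = (12.42, -42.73). Tangency of A1 to both parallel lines with radius 5.7 puts H and S at N ± 5.7·n: H = (5.474, 1.590), S = (-5.474, -1.590). Equal radii place W and F the same way about G: W = G + 5.7·n = (17.89, -41.14), F = G − 5.7·n = (6.941, -44.32). Then cos ∠SHF = HS·HF / (|HS||HF|), giving 75.63°.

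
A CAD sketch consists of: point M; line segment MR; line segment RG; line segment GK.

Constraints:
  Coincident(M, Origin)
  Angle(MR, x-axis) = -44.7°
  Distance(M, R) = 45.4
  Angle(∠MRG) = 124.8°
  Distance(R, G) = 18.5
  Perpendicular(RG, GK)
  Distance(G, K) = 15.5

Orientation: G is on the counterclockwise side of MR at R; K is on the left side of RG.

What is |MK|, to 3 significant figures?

49.5

M is at the origin; MR runs at -44.7° with length 45.4, so R = 45.4·(cos -44.7°, sin -44.7°) = (32.3, -31.9). ∠MRG = 124.8°, so RG runs at -44.7° + (180° − 124.8°) = 10.5° from the x-axis; with |RG| = 18.5, G = R + 18.5·(cos 10.5°, sin 10.5°) = (50.5, -28.6). The perpendicularity gives GK at right angles to RG; with |GK| = 15.5 on the left of RG, K = G + 15.5·(-0.182, 0.983) = (47.6, -13.3). Then |MK| = |K − M| = 49.5.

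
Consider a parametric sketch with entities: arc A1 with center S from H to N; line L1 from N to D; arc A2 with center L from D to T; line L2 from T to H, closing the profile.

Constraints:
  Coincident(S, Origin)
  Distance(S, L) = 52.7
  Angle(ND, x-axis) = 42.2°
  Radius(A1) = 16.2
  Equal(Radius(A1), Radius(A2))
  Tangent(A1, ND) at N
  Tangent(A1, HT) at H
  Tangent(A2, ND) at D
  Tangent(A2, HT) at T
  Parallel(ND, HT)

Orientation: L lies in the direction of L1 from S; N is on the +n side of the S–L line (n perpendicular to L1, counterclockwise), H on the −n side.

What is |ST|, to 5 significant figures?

55.134

The slot axis is L1's direction at 42.2°, so u = (cos 42.2°, sin 42.2°) = (0.74080, 0.67172) and n = (−sin 42.2°, cos 42.2°) = (-0.67172, 0.74080). S is at the origin and L lies 52.7 along u from S, so L = 52.7·u = (39.040, 35.400). Tangency of A1 to both parallel lines with radius 16.2 puts N and H at S ± 16.2·n: N = (-10.882, 12.001), H = (10.882, -12.001). Equal radii place D and T the same way about L: D = L + 16.2·n = (28.159, 47.401), T = L − 16.2·n = (49.922, 23.399). Then |ST| = |T − S| = 55.134.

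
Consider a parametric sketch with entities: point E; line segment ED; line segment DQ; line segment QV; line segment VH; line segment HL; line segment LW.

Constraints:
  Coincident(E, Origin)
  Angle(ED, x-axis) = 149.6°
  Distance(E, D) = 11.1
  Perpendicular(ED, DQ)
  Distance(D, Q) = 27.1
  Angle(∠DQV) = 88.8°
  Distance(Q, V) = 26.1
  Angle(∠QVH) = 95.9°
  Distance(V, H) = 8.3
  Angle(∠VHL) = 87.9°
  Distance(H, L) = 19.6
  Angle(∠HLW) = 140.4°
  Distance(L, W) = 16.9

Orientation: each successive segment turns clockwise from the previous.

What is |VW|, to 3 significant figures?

32.4

E is at the origin; ED runs at 149.6° with length 11.1, so D = (-9.57, 5.62). ED ⟂ DQ, so DQ runs at 59.6°; with |DQ| = 27.1, Q = (4.14, 29.0). ∠DQV = 88.8° gives QV at -31.6° from the x-axis; with |QV| = 26.1, V = (26.4, 15.3). ∠QVH = 95.9° gives VH at -116° from the x-axis; with |VH| = 8.3, H = (22.8, 7.84). ∠VHL = 87.9° gives HL at 152° from the x-axis; with |HL| = 19.6, L = (5.43, 17.0). ∠HLW = 140.4° gives LW at 113° from the x-axis; with |LW| = 16.9, W = (-1.06, 32.6). Then |VW| = |W − V| = 32.4.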